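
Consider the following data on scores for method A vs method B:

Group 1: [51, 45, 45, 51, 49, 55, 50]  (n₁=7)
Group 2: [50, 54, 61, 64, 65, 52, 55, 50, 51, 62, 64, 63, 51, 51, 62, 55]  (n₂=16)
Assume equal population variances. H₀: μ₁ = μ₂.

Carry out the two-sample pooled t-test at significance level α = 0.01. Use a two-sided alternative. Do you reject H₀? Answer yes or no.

reject H₀: yes

x̄₁=49.429, s₁=3.552, n₁=7
x̄₂=56.875, s₂=5.841, n₂=16
s_p² = [6·3.552² + 15·5.841²]/21 = 27.9745
SE = √(s_p²·(1/7+1/16)) = 2.3968
t = (49.429−56.875)/2.3968 = -3.1068
df = 21
p-value (two-sided) = 0.00534
At α=0.01: p < α → reject H₀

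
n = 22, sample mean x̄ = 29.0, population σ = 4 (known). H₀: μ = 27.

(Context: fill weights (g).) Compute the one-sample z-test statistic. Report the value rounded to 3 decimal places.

SE = σ/√n = 4/√22 = 0.8528
z = (x̄−μ₀)/SE = (29.0−27)/0.8528 = 2.3452

test statistic = 2.345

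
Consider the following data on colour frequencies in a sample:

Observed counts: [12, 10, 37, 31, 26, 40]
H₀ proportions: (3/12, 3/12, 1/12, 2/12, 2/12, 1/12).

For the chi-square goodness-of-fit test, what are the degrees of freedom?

df = k − 1 = 6 − 1 = 5

degrees of freedom = 5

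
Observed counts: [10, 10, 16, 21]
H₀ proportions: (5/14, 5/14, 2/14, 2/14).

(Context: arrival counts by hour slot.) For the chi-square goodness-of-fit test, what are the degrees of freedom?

degrees of freedom = 3

df = k − 1 = 4 − 1 = 3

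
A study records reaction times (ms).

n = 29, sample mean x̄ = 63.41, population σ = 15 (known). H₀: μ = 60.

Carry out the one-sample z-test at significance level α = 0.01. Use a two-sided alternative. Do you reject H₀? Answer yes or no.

reject H₀: no

SE = σ/√n = 15/√29 = 2.7854
z = (x̄−μ₀)/SE = (63.41−60)/2.7854 = 1.2242
p-value (two-sided) = 0.22087
At α=0.01: p ≥ α → fail to reject H₀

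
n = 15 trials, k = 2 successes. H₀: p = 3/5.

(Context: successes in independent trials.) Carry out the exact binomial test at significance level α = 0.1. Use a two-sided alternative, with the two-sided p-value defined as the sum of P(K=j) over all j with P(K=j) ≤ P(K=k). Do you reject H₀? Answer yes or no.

Exact binomial: n=15, k=2, p₀=3/5=0.6000
P(X=j) = C(n,j)·p₀^j·(1−p₀)^(n−j); p = Σ P(X=j) over j with P(X=j) ≤ P(X=2)
p-value (two-sided) = 0.00028
At α=0.1: p < α → reject H₀

reject H₀: yes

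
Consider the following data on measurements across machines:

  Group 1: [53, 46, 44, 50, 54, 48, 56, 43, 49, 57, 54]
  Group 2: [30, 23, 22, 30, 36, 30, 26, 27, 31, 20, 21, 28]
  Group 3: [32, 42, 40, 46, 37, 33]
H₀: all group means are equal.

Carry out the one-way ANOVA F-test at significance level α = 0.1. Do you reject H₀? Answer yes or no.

reject H₀: yes

Group means [50.36, 27.00, 38.33], grand mean 38.207
SSB = Σnᵢ(x̄ᵢ−x̄)² = 3132.880; SSW = ΣΣ(x−x̄ᵢ)² = 627.879
MSB = 3132.880/2 = 1566.4399; MSW = 627.879/26 = 24.1492
F = MSB/MSW = 64.8651
df = (2, 26)
p-value (upper-tail) = 0.00000
At α=0.1: p < α → reject H₀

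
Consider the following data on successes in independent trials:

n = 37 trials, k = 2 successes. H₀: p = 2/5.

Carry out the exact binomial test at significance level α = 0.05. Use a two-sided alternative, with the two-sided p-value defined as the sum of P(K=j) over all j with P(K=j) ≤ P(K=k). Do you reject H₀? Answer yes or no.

Exact binomial: n=37, k=2, p₀=2/5=0.4000
P(X=j) = C(n,j)·p₀^j·(1−p₀)^(n−j); p = Σ P(X=j) over j with P(X=j) ≤ P(X=2)
p-value (two-sided) = 0.00000
At α=0.05: p < α → reject H₀

reject H₀: yes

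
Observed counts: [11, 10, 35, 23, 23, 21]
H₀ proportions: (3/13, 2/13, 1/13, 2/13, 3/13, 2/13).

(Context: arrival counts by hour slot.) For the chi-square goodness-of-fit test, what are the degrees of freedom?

df = k − 1 = 6 − 1 = 5

degrees of freedom = 5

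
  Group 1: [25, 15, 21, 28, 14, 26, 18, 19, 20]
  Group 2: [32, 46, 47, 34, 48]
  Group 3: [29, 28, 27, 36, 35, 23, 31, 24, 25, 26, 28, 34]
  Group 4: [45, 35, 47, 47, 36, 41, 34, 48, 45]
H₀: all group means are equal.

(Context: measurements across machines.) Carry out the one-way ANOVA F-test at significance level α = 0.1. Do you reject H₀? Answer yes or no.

Group means [20.67, 41.40, 28.83, 42.00], grand mean 31.914
SSB = Σnᵢ(x̄ᵢ−x̄)² = 2617.876; SSW = ΣΣ(x−x̄ᵢ)² = 886.867
MSB = 2617.876/3 = 872.6254; MSW = 886.867/31 = 28.6086
F = MSB/MSW = 30.5022
df = (3, 31)
p-value (upper-tail) = 0.00000
At α=0.1: p < α → reject H₀

reject H₀: yes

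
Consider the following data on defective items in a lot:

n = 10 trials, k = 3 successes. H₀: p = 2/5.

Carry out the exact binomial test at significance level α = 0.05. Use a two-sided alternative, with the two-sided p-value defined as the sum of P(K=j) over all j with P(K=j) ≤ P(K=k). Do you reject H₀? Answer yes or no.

Exact binomial: n=10, k=3, p₀=2/5=0.4000
P(X=j) = C(n,j)·p₀^j·(1−p₀)^(n−j); p = Σ P(X=j) over j with P(X=j) ≤ P(X=3)
p-value (two-sided) = 0.74918
At α=0.05: p ≥ α → fail to reject H₀

reject H₀: no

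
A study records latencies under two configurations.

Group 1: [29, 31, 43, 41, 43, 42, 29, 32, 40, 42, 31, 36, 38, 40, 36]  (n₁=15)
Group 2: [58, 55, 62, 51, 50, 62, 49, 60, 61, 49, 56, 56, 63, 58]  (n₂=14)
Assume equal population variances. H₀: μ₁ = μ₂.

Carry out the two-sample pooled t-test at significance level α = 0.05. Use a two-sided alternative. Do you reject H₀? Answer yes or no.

x̄₁=36.867, s₁=5.235, n₁=15
x̄₂=56.429, s₂=5.019, n₂=14
s_p² = [14·5.235² + 13·5.019²]/27 = 26.3393
SE = √(s_p²·(1/15+1/14)) = 1.9072
t = (36.867−56.429)/1.9072 = -10.2570
df = 27
p-value (two-sided) = 0.00000
At α=0.05: p < α → reject H₀

reject H₀: yes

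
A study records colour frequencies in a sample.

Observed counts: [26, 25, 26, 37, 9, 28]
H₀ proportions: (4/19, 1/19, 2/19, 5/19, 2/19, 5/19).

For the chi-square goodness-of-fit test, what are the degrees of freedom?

df = k − 1 = 6 − 1 = 5

degrees of freedom = 5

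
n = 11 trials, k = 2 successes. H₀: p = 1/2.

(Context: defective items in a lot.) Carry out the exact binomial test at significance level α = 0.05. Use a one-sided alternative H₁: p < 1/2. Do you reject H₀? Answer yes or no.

reject H₀: yes

Exact binomial: n=11, k=2, p₀=1/2=0.5000
P(X≤2) from Σ C(n,i)·p₀^i·(1−p₀)^(n−i)
p-value (one-sided, H₁ less) = 0.03271
At α=0.05: p < α → reject H₀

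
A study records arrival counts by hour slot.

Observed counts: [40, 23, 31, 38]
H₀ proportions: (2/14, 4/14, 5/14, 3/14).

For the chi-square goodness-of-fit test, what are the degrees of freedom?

df = k − 1 = 4 − 1 = 3

degrees of freedom = 3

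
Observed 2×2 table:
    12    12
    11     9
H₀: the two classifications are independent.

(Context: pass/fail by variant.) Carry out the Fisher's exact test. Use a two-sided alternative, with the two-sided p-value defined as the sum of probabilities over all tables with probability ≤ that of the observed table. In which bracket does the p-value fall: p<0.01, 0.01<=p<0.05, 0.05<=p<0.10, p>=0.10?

p-value bracket: p>=0.10

Margins: r₁=24, r₂=20, c₁=23, c₂=21, n=44
p_obs = C(24,12)·C(20,11)/C(44,23); sum pmf over tables with pmf ≤ p_obs
p-value (two-sided) = 0.77086
→ bracket: p>=0.10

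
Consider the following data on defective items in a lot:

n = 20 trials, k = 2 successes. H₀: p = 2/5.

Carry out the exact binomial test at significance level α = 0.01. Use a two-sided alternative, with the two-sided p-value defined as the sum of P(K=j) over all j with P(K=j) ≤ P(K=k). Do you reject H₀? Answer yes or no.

reject H₀: yes

Exact binomial: n=20, k=2, p₀=2/5=0.4000
P(X=j) = C(n,j)·p₀^j·(1−p₀)^(n−j); p = Σ P(X=j) over j with P(X=j) ≤ P(X=2)
p-value (two-sided) = 0.00522
At α=0.01: p < α → reject H₀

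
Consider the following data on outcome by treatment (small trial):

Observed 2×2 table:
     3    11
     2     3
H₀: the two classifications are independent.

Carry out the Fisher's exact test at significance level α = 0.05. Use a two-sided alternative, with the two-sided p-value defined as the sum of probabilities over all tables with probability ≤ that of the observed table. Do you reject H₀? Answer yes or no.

reject H₀: no

Margins: r₁=14, r₂=5, c₁=5, c₂=14, n=19
p_obs = C(14,3)·C(5,2)/C(19,5); sum pmf over tables with pmf ≤ p_obs
p-value (two-sided) = 0.56957
At α=0.05: p ≥ α → fail to reject H₀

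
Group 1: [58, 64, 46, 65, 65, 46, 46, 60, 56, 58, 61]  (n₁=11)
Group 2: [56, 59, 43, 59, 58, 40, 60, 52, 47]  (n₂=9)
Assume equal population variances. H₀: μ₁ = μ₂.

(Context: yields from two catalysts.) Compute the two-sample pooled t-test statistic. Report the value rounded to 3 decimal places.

x̄₁=56.818, s₁=7.534, n₁=11
x̄₂=52.667, s₂=7.583, n₂=9
s_p² = [10·7.534² + 8·7.583²]/18 = 57.0909
SE = √(s_p²·(1/11+1/9)) = 3.3961
t = (56.818−52.667)/3.3961 = 1.2224
df = 18

test statistic = 1.222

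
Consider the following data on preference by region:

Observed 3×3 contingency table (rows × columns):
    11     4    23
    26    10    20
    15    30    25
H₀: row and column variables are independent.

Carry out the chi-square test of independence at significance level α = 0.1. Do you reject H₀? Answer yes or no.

Row totals [38, 56, 70], col totals [52, 44, 68], n=164
χ² = (11−12.05)²/12.05 + (4−10.20)²/10.20 + (23−15.76)²/15.76 + (26−17.76)²/17.76 + (10−15.02)²/15.02 + (20−23.22)²/23.22 + (15−22.20)²/22.20 + (30−18.78)²/18.78 + (25−29.02)²/29.02 = 22.7334
df = 4
p-value (upper-tail) = 0.00014
At α=0.1: p < α → reject H₀

reject H₀: yes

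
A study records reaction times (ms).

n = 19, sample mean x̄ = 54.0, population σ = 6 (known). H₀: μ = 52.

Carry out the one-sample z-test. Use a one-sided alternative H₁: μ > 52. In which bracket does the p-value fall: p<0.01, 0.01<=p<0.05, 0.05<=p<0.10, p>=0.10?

p-value bracket: 0.05<=p<0.10

SE = σ/√n = 6/√19 = 1.3765
z = (x̄−μ₀)/SE = (54.0−52)/1.3765 = 1.4530
p-value (one-sided, H₁ greater) = 0.07312
→ bracket: 0.05<=p<0.10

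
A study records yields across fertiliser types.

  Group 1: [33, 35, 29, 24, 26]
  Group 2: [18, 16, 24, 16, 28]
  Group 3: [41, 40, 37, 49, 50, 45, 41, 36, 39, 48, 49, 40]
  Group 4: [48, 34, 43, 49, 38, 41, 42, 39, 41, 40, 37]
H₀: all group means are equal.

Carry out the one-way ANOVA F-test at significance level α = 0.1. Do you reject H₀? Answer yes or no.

reject H₀: yes

Group means [29.40, 20.40, 42.92, 41.09], grand mean 36.848
SSB = Σnᵢ(x̄ᵢ−x̄)² = 2270.017; SSW = ΣΣ(x−x̄ᵢ)² = 674.226
MSB = 2270.017/3 = 756.6722; MSW = 674.226/29 = 23.2492
F = MSB/MSW = 32.5462
df = (3, 29)
p-value (upper-tail) = 0.00000
At α=0.1: p < α → reject H₀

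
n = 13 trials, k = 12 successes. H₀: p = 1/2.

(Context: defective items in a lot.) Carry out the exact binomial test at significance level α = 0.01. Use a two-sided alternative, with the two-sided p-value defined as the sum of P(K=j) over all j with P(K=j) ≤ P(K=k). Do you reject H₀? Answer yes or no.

reject H₀: yes

Exact binomial: n=13, k=12, p₀=1/2=0.5000
P(X=j) = C(n,j)·p₀^j·(1−p₀)^(n−j); p = Σ P(X=j) over j with P(X=j) ≤ P(X=12)
p-value (two-sided) = 0.00342
At α=0.01: p < α → reject H₀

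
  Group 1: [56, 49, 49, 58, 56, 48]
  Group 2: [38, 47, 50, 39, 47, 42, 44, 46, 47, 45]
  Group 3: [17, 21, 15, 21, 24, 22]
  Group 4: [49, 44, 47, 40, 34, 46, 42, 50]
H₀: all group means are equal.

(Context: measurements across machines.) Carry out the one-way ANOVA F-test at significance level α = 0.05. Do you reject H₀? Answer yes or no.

reject H₀: yes

Group means [52.67, 44.50, 20.00, 44.00], grand mean 41.100
SSB = Σnᵢ(x̄ᵢ−x̄)² = 3656.867; SSW = ΣΣ(x−x̄ᵢ)² = 479.833
MSB = 3656.867/3 = 1218.9556; MSW = 479.833/26 = 18.4551
F = MSB/MSW = 66.0497
df = (3, 26)
p-value (upper-tail) = 0.00000
At α=0.05: p < α → reject H₀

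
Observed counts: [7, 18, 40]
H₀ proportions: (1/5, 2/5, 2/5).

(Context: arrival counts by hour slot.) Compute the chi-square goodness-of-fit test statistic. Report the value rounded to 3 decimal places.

n = 65; E_i = n·p_i = [13.00, 26.00, 26.00]
χ² = (7−13.00)²/13.00 + (18−26.00)²/26.00 + (40−26.00)²/26.00 = 12.7692
df = 2

test statistic = 12.769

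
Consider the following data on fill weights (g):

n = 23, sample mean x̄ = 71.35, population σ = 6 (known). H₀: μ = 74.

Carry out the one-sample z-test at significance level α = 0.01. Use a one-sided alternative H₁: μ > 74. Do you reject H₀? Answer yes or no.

reject H₀: no

SE = σ/√n = 6/√23 = 1.2511
z = (x̄−μ₀)/SE = (71.35−74)/1.2511 = -2.1182
p-value (one-sided, H₁ greater) = 0.98292
At α=0.01: p ≥ α → fail to reject H₀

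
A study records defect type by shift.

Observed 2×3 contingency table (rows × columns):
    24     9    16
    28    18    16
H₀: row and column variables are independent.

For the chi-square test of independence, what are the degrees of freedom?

df = (r−1)(c−1) = (2−1)·(3−1) = 2

degrees of freedom = 2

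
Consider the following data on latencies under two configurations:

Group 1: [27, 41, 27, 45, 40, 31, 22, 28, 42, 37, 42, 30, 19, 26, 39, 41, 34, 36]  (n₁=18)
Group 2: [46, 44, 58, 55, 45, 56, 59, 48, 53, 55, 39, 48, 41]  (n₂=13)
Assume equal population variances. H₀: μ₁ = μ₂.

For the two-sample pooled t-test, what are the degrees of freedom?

degrees of freedom = 29

df = n₁ + n₂ − 2 = 18 + 13 − 2 = 29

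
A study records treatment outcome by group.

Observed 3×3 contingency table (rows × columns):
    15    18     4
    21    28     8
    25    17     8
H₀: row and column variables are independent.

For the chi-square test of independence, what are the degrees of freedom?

df = (r−1)(c−1) = (3−1)·(3−1) = 4

degrees of freedom = 4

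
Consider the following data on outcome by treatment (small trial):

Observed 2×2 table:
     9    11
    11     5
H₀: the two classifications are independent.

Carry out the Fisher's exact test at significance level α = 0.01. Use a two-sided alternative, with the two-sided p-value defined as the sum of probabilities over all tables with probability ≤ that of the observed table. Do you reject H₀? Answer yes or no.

reject H₀: no

Margins: r₁=20, r₂=16, c₁=20, c₂=16, n=36
p_obs = C(20,9)·C(16,11)/C(36,20); sum pmf over tables with pmf ≤ p_obs
p-value (two-sided) = 0.19141
At α=0.01: p ≥ α → fail to reject H₀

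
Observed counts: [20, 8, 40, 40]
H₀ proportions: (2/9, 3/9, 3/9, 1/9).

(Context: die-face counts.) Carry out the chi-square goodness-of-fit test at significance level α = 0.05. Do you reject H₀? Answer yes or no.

n = 108; E_i = n·p_i = [24.00, 36.00, 36.00, 12.00]
χ² = (20−24.00)²/24.00 + (8−36.00)²/36.00 + (40−36.00)²/36.00 + (40−12.00)²/12.00 = 88.2222
df = 3
p-value (upper-tail) = 0.00000
At α=0.05: p < α → reject H₀

reject H₀: yes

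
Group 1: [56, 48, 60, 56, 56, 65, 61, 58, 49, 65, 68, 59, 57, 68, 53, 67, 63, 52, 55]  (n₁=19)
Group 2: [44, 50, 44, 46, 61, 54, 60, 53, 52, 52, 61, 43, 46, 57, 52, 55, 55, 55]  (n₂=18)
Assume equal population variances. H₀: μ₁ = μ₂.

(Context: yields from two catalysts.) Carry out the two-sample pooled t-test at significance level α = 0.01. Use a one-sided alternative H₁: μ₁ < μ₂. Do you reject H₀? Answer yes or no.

reject H₀: no

x̄₁=58.737, s₁=6.109, n₁=19
x̄₂=52.222, s₂=5.776, n₂=18
s_p² = [18·6.109² + 17·5.776²]/35 = 35.3942
SE = √(s_p²·(1/19+1/18)) = 1.9568
t = (58.737−52.222)/1.9568 = 3.3292
df = 35
p-value (one-sided, H₁ less) = 0.99897
At α=0.01: p ≥ α → fail to reject H₀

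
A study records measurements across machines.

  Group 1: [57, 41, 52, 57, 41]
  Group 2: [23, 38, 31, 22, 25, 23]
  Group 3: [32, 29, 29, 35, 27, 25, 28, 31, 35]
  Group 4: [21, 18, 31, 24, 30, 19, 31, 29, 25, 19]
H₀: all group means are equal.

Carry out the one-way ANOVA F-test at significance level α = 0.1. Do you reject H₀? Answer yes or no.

Group means [49.60, 27.00, 30.11, 24.70], grand mean 30.933
SSB = Σnᵢ(x̄ᵢ−x̄)² = 2229.678; SSW = ΣΣ(x−x̄ᵢ)² = 806.189
MSB = 2229.678/3 = 743.2259; MSW = 806.189/26 = 31.0073
F = MSB/MSW = 23.9694
df = (3, 26)
p-value (upper-tail) = 0.00000
At α=0.1: p < α → reject H₀

reject H₀: yes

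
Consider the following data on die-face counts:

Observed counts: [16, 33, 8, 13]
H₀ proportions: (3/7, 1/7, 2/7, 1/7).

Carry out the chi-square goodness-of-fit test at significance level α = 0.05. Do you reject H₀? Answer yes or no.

reject H₀: yes

n = 70; E_i = n·p_i = [30.00, 10.00, 20.00, 10.00]
χ² = (16−30.00)²/30.00 + (33−10.00)²/10.00 + (8−20.00)²/20.00 + (13−10.00)²/10.00 = 67.5333
df = 3
p-value (upper-tail) = 0.00000
At α=0.05: p < α → reject H₀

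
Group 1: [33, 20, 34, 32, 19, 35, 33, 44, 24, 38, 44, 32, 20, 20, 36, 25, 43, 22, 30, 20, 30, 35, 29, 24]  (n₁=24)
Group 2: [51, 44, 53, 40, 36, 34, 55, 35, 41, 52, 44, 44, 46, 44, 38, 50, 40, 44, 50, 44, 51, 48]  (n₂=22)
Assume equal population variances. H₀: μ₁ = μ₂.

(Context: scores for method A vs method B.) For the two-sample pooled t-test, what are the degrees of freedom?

df = n₁ + n₂ − 2 = 24 + 22 − 2 = 44

degrees of freedom = 44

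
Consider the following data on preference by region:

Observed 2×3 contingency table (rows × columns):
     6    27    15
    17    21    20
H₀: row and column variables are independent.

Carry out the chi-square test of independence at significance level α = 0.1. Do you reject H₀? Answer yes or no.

reject H₀: yes

Row totals [48, 58], col totals [23, 48, 35], n=106
χ² = (6−10.42)²/10.42 + (27−21.74)²/21.74 + (15−15.85)²/15.85 + (17−12.58)²/12.58 + (21−26.26)²/26.26 + (20−19.15)²/19.15 = 5.8337
df = 2
p-value (upper-tail) = 0.05410
At α=0.1: p < α → reject H₀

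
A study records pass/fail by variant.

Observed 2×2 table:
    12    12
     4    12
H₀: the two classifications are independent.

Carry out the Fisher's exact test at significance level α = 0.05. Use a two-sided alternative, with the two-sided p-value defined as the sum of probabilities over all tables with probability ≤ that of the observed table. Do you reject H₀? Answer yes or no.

reject H₀: no

Margins: r₁=24, r₂=16, c₁=16, c₂=24, n=40
p_obs = C(24,12)·C(16,4)/C(40,16); sum pmf over tables with pmf ≤ p_obs
p-value (two-sided) = 0.18806
At α=0.05: p ≥ α → fail to reject H₀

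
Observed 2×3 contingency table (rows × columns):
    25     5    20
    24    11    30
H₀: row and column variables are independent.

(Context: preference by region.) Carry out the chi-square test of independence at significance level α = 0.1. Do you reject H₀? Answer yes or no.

Row totals [50, 65], col totals [49, 16, 50], n=115
χ² = (25−21.30)²/21.30 + (5−6.96)²/6.96 + (20−21.74)²/21.74 + (24−27.70)²/27.70 + (11−9.04)²/9.04 + (30−28.26)²/28.26 = 2.3539
df = 2
p-value (upper-tail) = 0.30821
At α=0.1: p ≥ α → fail to reject H₀

reject H₀: no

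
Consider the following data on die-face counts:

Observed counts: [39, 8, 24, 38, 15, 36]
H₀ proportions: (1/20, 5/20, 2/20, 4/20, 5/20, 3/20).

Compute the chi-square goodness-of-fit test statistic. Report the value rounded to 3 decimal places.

test statistic = 172.475

n = 160; E_i = n·p_i = [8.00, 40.00, 16.00, 32.00, 40.00, 24.00]
χ² = (39−8.00)²/8.00 + (8−40.00)²/40.00 + (24−16.00)²/16.00 + (38−32.00)²/32.00 + (15−40.00)²/40.00 + (36−24.00)²/24.00 = 172.4750
df = 5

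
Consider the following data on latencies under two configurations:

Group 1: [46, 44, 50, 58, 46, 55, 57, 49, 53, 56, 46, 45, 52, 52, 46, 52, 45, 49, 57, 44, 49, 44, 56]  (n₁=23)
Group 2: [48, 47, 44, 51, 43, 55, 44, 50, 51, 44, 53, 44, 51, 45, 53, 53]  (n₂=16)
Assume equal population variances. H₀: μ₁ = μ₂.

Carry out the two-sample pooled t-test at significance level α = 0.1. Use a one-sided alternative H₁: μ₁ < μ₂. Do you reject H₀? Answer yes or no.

reject H₀: no

x̄₁=50.043, s₁=4.791, n₁=23
x̄₂=48.500, s₂=4.082, n₂=16
s_p² = [22·4.791² + 15·4.082²]/37 = 20.4042
SE = √(s_p²·(1/23+1/16)) = 1.4705
t = (50.043−48.500)/1.4705 = 1.0496
df = 37
p-value (one-sided, H₁ less) = 0.84965
At α=0.1: p ≥ α → fail to reject H₀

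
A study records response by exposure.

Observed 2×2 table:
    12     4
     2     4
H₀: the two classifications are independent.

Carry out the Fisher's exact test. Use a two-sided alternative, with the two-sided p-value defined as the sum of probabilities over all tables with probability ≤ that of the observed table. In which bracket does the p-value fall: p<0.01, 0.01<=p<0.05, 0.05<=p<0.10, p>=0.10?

Margins: r₁=16, r₂=6, c₁=14, c₂=8, n=22
p_obs = C(16,12)·C(6,2)/C(22,14); sum pmf over tables with pmf ≤ p_obs
p-value (two-sided) = 0.13650
→ bracket: p>=0.10

p-value bracket: p>=0.10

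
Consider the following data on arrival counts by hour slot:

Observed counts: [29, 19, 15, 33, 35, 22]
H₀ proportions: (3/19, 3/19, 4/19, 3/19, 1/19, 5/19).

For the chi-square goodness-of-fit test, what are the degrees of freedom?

degrees of freedom = 5

df = k − 1 = 6 − 1 = 5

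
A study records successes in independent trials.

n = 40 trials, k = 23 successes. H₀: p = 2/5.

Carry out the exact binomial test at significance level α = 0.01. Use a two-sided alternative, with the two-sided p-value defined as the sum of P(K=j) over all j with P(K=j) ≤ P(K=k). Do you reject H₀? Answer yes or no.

reject H₀: no

Exact binomial: n=40, k=23, p₀=2/5=0.4000
P(X=j) = C(n,j)·p₀^j·(1−p₀)^(n−j); p = Σ P(X=j) over j with P(X=j) ≤ P(X=23)
p-value (two-sided) = 0.03448
At α=0.01: p ≥ α → fail to reject H₀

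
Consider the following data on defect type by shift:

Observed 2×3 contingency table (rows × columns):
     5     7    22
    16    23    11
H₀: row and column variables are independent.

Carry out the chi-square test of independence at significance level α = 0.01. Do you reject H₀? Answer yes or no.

Row totals [34, 50], col totals [21, 30, 33], n=84
χ² = (5−8.50)²/8.50 + (7−12.14)²/12.14 + (22−13.36)²/13.36 + (16−12.50)²/12.50 + (23−17.86)²/17.86 + (11−19.64)²/19.64 = 15.4758
df = 2
p-value (upper-tail) = 0.00044
At α=0.01: p < α → reject H₀

reject H₀: yes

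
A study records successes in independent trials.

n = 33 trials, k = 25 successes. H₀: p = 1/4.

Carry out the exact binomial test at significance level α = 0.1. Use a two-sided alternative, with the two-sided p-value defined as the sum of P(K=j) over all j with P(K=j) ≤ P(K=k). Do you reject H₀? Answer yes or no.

Exact binomial: n=33, k=25, p₀=1/4=0.2500
P(X=j) = C(n,j)·p₀^j·(1−p₀)^(n−j); p = Σ P(X=j) over j with P(X=j) ≤ P(X=25)
p-value (two-sided) = 0.00000
At α=0.1: p < α → reject H₀

reject H₀: yes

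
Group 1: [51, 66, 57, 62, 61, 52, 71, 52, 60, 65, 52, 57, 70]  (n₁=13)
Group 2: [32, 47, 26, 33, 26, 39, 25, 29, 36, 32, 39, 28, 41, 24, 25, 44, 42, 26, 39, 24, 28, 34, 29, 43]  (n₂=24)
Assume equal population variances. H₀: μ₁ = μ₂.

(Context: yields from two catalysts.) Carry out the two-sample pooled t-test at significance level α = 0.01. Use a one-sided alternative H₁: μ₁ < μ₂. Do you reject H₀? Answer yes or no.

reject H₀: no

x̄₁=59.692, s₁=6.933, n₁=13
x̄₂=32.958, s₂=7.226, n₂=24
s_p² = [12·6.933² + 23·7.226²]/35 = 50.7922
SE = √(s_p²·(1/13+1/24)) = 2.4543
t = (59.692−32.958)/2.4543 = 10.8928
df = 35
p-value (one-sided, H₁ less) = 1.00000
At α=0.01: p ≥ α → fail to reject H₀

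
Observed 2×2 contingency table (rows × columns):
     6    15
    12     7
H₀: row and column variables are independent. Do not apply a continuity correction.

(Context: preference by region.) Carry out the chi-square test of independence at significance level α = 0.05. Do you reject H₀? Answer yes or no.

Row totals [21, 19], col totals [18, 22], n=40
χ² = (6−9.45)²/9.45 + (15−11.55)²/11.55 + (12−8.55)²/8.55 + (7−10.45)²/10.45 = 4.8211
df = 1
p-value (upper-tail) = 0.02811
At α=0.05: p < α → reject H₀

reject H₀: yes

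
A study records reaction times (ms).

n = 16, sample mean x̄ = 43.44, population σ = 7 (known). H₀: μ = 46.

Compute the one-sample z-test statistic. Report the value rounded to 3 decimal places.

SE = σ/√n = 7/√16 = 1.7500
z = (x̄−μ₀)/SE = (43.44−46)/1.7500 = -1.4629

test statistic = -1.463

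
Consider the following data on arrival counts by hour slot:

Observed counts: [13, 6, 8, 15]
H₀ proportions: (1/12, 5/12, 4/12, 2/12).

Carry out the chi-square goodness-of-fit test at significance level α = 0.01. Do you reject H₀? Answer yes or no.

n = 42; E_i = n·p_i = [3.50, 17.50, 14.00, 7.00]
χ² = (13−3.50)²/3.50 + (6−17.50)²/17.50 + (8−14.00)²/14.00 + (15−7.00)²/7.00 = 45.0571
df = 3
p-value (upper-tail) = 0.00000
At α=0.01: p < α → reject H₀

reject H₀: yes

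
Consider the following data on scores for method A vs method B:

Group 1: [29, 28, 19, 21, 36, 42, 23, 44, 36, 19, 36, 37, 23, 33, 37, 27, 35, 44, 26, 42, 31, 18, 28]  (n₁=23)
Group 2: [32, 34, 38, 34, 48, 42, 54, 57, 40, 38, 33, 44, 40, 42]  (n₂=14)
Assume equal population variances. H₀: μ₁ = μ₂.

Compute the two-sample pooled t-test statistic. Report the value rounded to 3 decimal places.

x̄₁=31.043, s₁=8.243, n₁=23
x̄₂=41.143, s₂=7.584, n₂=14
s_p² = [22·8.243² + 13·7.584²]/35 = 64.0763
SE = √(s_p²·(1/23+1/14)) = 2.7134
t = (31.043−41.143)/2.7134 = -3.7220
df = 35

test statistic = -3.722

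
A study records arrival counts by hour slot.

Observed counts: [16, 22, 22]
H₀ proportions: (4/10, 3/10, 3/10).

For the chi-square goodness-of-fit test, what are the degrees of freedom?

df = k − 1 = 3 − 1 = 2

degrees of freedom = 2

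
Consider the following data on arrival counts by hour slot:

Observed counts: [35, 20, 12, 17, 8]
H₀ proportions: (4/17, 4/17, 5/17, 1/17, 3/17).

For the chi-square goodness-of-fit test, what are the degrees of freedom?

degrees of freedom = 4

df = k − 1 = 5 − 1 = 4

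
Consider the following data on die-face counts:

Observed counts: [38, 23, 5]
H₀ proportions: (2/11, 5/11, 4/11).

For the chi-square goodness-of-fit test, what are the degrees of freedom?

df = k − 1 = 3 − 1 = 2

degrees of freedom = 2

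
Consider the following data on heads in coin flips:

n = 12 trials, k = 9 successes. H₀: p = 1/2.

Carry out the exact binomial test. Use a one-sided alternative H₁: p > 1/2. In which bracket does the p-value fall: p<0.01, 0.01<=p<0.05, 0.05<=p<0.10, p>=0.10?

Exact binomial: n=12, k=9, p₀=1/2=0.5000
P(X≥9) from Σ C(n,i)·p₀^i·(1−p₀)^(n−i)
p-value (one-sided, H₁ greater) = 0.07300
→ bracket: 0.05<=p<0.10

p-value bracket: 0.05<=p<0.10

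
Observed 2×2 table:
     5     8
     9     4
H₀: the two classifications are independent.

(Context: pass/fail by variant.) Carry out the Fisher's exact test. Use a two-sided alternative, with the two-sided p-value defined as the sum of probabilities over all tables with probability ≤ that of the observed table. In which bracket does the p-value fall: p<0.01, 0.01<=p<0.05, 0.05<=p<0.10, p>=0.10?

Margins: r₁=13, r₂=13, c₁=14, c₂=12, n=26
p_obs = C(13,5)·C(13,9)/C(26,14); sum pmf over tables with pmf ≤ p_obs
p-value (two-sided) = 0.23774
→ bracket: p>=0.10

p-value bracket: p>=0.10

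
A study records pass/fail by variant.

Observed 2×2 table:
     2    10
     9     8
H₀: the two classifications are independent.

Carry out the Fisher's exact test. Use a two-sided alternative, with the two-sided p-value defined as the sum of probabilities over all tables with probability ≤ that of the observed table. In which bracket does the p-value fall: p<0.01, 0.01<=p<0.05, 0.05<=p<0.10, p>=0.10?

p-value bracket: 0.05<=p<0.10

Margins: r₁=12, r₂=17, c₁=11, c₂=18, n=29
p_obs = C(12,2)·C(17,9)/C(29,11); sum pmf over tables with pmf ≤ p_obs
p-value (two-sided) = 0.06411
→ bracket: 0.05<=p<0.10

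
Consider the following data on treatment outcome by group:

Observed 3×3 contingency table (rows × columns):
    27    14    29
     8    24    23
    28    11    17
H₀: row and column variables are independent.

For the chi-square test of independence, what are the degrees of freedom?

degrees of freedom = 4

df = (r−1)(c−1) = (3−1)·(3−1) = 4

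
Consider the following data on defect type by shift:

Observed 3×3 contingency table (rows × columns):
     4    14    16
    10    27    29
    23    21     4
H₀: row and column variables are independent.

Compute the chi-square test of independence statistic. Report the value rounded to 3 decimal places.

test statistic = 28.321

Row totals [34, 66, 48], col totals [37, 62, 49], n=148
χ² = (4−8.50)²/8.50 + (14−14.24)²/14.24 + (16−11.26)²/11.26 + (10−16.50)²/16.50 + (27−27.65)²/27.65 + (29−21.85)²/21.85 + (23−12.00)²/12.00 + (21−20.11)²/20.11 + (4−15.89)²/15.89 = 28.3212
df = 4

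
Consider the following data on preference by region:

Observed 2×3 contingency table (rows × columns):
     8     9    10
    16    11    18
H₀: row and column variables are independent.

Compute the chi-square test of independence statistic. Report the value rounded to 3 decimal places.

Row totals [27, 45], col totals [24, 20, 28], n=72
χ² = (8−9.00)²/9.00 + (9−7.50)²/7.50 + (10−10.50)²/10.50 + (16−15.00)²/15.00 + (11−12.50)²/12.50 + (18−17.50)²/17.50 = 0.6959
df = 2

test statistic = 0.696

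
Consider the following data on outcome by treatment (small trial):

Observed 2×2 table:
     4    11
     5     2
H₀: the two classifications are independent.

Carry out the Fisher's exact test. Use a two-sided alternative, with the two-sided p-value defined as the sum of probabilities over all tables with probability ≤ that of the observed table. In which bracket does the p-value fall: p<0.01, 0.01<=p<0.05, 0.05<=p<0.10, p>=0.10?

Margins: r₁=15, r₂=7, c₁=9, c₂=13, n=22
p_obs = C(15,4)·C(7,5)/C(22,9); sum pmf over tables with pmf ≤ p_obs
p-value (two-sided) = 0.07430
→ bracket: 0.05<=p<0.10

p-value bracket: 0.05<=p<0.10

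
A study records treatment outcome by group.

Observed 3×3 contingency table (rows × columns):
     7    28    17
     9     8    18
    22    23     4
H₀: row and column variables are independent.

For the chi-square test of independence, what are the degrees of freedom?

degrees of freedom = 4

df = (r−1)(c−1) = (3−1)·(3−1) = 4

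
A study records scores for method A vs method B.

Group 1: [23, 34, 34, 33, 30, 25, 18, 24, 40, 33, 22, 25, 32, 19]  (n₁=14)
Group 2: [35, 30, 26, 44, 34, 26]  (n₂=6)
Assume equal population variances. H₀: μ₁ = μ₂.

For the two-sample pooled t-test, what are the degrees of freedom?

df = n₁ + n₂ − 2 = 14 + 6 − 2 = 18

degrees of freedom = 18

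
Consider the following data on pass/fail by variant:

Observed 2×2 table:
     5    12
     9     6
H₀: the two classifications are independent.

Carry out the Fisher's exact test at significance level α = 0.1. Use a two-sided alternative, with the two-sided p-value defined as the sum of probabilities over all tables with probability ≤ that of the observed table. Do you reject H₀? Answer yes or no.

Margins: r₁=17, r₂=15, c₁=14, c₂=18, n=32
p_obs = C(17,5)·C(15,9)/C(32,14); sum pmf over tables with pmf ≤ p_obs
p-value (two-sided) = 0.15267
At α=0.1: p ≥ α → fail to reject H₀

reject H₀: no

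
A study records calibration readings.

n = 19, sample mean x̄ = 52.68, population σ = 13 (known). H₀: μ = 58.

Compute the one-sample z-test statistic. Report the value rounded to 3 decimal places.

SE = σ/√n = 13/√19 = 2.9824
z = (x̄−μ₀)/SE = (52.68−58)/2.9824 = -1.7838

test statistic = -1.784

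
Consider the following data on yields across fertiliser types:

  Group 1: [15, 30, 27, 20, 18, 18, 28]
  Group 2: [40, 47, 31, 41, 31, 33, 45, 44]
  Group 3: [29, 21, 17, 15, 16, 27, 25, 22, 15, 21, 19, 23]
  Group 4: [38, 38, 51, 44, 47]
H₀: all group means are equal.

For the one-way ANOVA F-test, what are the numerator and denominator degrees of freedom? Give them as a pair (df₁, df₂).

k = 4 groups, N = 32 total
df = (k−1, N−k) = (4−1, 32−4) = (3, 28)

degrees of freedom = [3, 28]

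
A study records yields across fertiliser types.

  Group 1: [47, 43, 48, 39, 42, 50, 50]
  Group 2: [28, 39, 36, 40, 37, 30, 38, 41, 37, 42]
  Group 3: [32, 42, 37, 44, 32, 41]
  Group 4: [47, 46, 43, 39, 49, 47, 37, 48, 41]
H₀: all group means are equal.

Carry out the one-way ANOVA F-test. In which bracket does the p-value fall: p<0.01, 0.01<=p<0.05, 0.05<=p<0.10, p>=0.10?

Group means [45.57, 36.80, 38.00, 44.11], grand mean 41.000
SSB = Σnᵢ(x̄ᵢ−x̄)² = 463.797; SSW = ΣΣ(x−x̄ᵢ)² = 576.203
MSB = 463.797/3 = 154.5989; MSW = 576.203/28 = 20.5787
F = MSB/MSW = 7.5126
df = (3, 28)
p-value (upper-tail) = 0.00077
→ bracket: p<0.01

p-value bracket: p<0.01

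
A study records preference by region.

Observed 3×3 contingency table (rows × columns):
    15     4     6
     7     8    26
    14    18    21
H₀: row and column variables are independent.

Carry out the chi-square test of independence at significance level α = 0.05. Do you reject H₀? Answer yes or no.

reject H₀: yes

Row totals [25, 41, 53], col totals [36, 30, 53], n=119
χ² = (15−7.56)²/7.56 + (4−6.30)²/6.30 + (6−11.13)²/11.13 + (7−12.40)²/12.40 + (8−10.34)²/10.34 + (26−18.26)²/18.26 + (14−16.03)²/16.03 + (18−13.36)²/13.36 + (21−23.61)²/23.61 = 18.8399
df = 4
p-value (upper-tail) = 0.00084
At α=0.05: p < α → reject H₀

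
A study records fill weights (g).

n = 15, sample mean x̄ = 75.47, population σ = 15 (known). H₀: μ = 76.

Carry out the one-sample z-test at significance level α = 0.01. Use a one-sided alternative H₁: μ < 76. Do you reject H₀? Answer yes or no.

reject H₀: no

SE = σ/√n = 15/√15 = 3.8730
z = (x̄−μ₀)/SE = (75.47−76)/3.8730 = -0.1368
p-value (one-sided, H₁ less) = 0.44558
At α=0.01: p ≥ α → fail to reject H₀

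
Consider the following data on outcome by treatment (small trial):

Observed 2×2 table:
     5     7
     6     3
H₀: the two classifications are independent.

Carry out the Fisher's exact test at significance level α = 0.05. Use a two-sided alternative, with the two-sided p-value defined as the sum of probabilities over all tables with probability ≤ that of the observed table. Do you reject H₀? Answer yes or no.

Margins: r₁=12, r₂=9, c₁=11, c₂=10, n=21
p_obs = C(12,5)·C(9,6)/C(21,11); sum pmf over tables with pmf ≤ p_obs
p-value (two-sided) = 0.38700
At α=0.05: p ≥ α → fail to reject H₀

reject H₀: no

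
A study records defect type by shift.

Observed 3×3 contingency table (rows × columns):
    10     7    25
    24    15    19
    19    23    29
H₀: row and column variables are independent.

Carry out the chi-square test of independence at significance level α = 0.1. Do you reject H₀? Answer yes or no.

reject H₀: yes

Row totals [42, 58, 71], col totals [53, 45, 73], n=171
χ² = (10−13.02)²/13.02 + (7−11.05)²/11.05 + (25−17.93)²/17.93 + (24−17.98)²/17.98 + (15−15.26)²/15.26 + (19−24.76)²/24.76 + (19−22.01)²/22.01 + (23−18.68)²/18.68 + (29−30.31)²/30.31 = 9.8003
df = 4
p-value (upper-tail) = 0.04393
At α=0.1: p < α → reject H₀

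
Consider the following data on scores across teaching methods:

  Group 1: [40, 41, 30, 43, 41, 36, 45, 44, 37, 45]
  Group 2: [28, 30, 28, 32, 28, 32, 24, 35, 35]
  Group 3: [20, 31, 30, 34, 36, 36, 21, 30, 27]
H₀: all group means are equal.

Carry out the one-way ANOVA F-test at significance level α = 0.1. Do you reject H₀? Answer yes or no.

Group means [40.20, 30.22, 29.44], grand mean 33.536
SSB = Σnᵢ(x̄ᵢ−x̄)² = 693.587; SSW = ΣΣ(x−x̄ᵢ)² = 583.378
MSB = 693.587/2 = 346.7933; MSW = 583.378/25 = 23.3351
F = MSB/MSW = 14.8614
df = (2, 25)
p-value (upper-tail) = 0.00006
At α=0.1: p < α → reject H₀

reject H₀: yes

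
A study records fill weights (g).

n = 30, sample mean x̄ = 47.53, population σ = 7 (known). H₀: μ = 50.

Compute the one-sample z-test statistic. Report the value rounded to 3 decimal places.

test statistic = -1.933

SE = σ/√n = 7/√30 = 1.2780
z = (x̄−μ₀)/SE = (47.53−50)/1.2780 = -1.9327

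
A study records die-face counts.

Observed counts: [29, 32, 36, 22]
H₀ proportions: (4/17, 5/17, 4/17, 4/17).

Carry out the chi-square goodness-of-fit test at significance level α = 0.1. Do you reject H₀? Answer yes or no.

n = 119; E_i = n·p_i = [28.00, 35.00, 28.00, 28.00]
χ² = (29−28.00)²/28.00 + (32−35.00)²/35.00 + (36−28.00)²/28.00 + (22−28.00)²/28.00 = 3.8643
df = 3
p-value (upper-tail) = 0.27650
At α=0.1: p ≥ α → fail to reject H₀

reject H₀: no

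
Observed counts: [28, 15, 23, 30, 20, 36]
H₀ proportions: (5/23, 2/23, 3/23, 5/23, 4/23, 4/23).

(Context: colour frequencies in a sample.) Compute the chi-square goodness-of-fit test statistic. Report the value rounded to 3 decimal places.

test statistic = 6.826

n = 152; E_i = n·p_i = [33.04, 13.22, 19.83, 33.04, 26.43, 26.43]
χ² = (28−33.04)²/33.04 + (15−13.22)²/13.22 + (23−19.83)²/19.83 + (30−33.04)²/33.04 + (20−26.43)²/26.43 + (36−26.43)²/26.43 = 6.8261
df = 5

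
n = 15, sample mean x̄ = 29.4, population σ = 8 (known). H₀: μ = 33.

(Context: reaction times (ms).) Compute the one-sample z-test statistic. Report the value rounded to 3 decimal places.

test statistic = -1.743

SE = σ/√n = 8/√15 = 2.0656
z = (x̄−μ₀)/SE = (29.4−33)/2.0656 = -1.7428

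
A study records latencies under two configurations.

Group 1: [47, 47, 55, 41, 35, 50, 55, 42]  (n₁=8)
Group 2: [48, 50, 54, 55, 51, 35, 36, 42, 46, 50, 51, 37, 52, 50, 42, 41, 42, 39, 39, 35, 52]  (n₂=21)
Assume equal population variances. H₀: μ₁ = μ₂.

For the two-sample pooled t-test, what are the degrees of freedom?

degrees of freedom = 27

df = n₁ + n₂ − 2 = 8 + 21 − 2 = 27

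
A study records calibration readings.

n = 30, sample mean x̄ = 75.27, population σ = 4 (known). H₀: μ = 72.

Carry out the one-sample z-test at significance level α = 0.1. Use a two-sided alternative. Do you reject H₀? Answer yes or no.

SE = σ/√n = 4/√30 = 0.7303
z = (x̄−μ₀)/SE = (75.27−72)/0.7303 = 4.4776
p-value (two-sided) = 0.00001
At α=0.1: p < α → reject H₀

reject H₀: yes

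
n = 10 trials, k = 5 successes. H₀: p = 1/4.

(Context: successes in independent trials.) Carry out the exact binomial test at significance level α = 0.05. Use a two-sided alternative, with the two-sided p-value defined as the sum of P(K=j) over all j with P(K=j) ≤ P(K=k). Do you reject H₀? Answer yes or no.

reject H₀: no

Exact binomial: n=10, k=5, p₀=1/4=0.2500
P(X=j) = C(n,j)·p₀^j·(1−p₀)^(n−j); p = Σ P(X=j) over j with P(X=j) ≤ P(X=5)
p-value (two-sided) = 0.13444
At α=0.05: p ≥ α → fail to reject H₀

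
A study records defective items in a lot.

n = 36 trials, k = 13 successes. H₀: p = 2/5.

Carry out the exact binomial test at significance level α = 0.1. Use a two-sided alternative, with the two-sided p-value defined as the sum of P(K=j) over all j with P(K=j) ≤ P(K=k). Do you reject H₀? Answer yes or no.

Exact binomial: n=36, k=13, p₀=2/5=0.4000
P(X=j) = C(n,j)·p₀^j·(1−p₀)^(n−j); p = Σ P(X=j) over j with P(X=j) ≤ P(X=13)
p-value (two-sided) = 0.73472
At α=0.1: p ≥ α → fail to reject H₀

reject H₀: no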